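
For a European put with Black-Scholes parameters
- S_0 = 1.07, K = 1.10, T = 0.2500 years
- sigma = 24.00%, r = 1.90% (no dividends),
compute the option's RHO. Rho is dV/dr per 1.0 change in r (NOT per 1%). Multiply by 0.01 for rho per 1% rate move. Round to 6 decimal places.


Answer: Rho = -0.163954

Derivation:
d1 = -0.1308460944; d2 = -0.2508460944
phi(d1) = 0.3955417703; exp(-qT) = 1.0000000000; exp(-rT) = 0.9952612634
N(-d2) = 0.5990334488
Rho = -K*T*exp(-rT)*N(-d2) = -1.1000 * 0.2500 * 0.9952612634 * 0.5990334488 = -0.163954


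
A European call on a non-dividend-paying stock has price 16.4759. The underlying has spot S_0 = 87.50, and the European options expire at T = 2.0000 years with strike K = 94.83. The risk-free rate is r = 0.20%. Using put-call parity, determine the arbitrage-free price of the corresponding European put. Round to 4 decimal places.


Answer: Put price = 23.4273

Derivation:
Put-call parity: C - P = S_0 * exp(-qT) - K * exp(-rT).
S_0 * exp(-qT) = 87.5000 * 1.00000000 = 87.50000000
K * exp(-rT) = 94.8300 * 0.99600799 = 94.45143763
P = C - S*exp(-qT) + K*exp(-rT)
P = 16.4759 - 87.50000000 + 94.45143763 = 23.4273


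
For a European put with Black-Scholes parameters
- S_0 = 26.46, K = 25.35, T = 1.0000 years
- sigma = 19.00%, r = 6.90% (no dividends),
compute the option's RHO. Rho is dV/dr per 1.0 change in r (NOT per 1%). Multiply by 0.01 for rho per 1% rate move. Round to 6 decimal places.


d1 = 0.6837127824; d2 = 0.4937127824
phi(d1) = 0.3157924397; exp(-qT) = 1.0000000000; exp(-rT) = 0.9333266801
N(-d2) = 0.3107545183
Rho = -K*T*exp(-rT)*N(-d2) = -25.3500 * 1.0000 * 0.9333266801 * 0.3107545183 = -7.352399

Answer: Rho = -7.352399


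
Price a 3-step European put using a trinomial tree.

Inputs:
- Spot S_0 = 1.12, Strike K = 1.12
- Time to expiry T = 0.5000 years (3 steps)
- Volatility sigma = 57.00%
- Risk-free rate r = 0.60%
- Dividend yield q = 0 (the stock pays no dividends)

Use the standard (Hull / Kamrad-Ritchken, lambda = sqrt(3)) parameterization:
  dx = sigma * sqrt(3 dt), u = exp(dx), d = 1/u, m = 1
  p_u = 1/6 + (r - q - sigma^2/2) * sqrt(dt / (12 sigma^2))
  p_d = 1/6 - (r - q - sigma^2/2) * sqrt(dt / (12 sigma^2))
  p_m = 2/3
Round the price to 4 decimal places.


dt = T/N = 0.166667; dx = sigma*sqrt(3*dt) = 0.403051
u = exp(dx) = 1.496383; d = 1/u = 0.668278
p_u = 0.134320, p_m = 0.666667, p_d = 0.199014
Discount per step: exp(-r*dt) = 0.999000
Stock lattice S(k, j) with j the centered position index:
  k=0: S(0,+0) = 1.1200
  k=1: S(1,-1) = 0.7485; S(1,+0) = 1.1200; S(1,+1) = 1.6759
  k=2: S(2,-2) = 0.5002; S(2,-1) = 0.7485; S(2,+0) = 1.1200; S(2,+1) = 1.6759; S(2,+2) = 2.5079
  k=3: S(3,-3) = 0.3343; S(3,-2) = 0.5002; S(3,-1) = 0.7485; S(3,+0) = 1.1200; S(3,+1) = 1.6759; S(3,+2) = 2.5079; S(3,+3) = 3.7527
Terminal payoffs V(N, j) = max(K - S_T, 0):
  V(3,-3) = 0.785736; V(3,-2) = 0.619813; V(3,-1) = 0.371529; V(3,+0) = 0.000000; V(3,+1) = 0.000000; V(3,+2) = 0.000000; V(3,+3) = 0.000000
Backward induction: V(k, j) = exp(-r*dt) * [p_u * V(k+1, j+1) + p_m * V(k+1, j) + p_d * V(k+1, j-1)]
  V(2,-2) = exp(-r*dt) * [p_u*0.371529 + p_m*0.619813 + p_d*0.785736] = 0.618865
  V(2,-1) = exp(-r*dt) * [p_u*0.000000 + p_m*0.371529 + p_d*0.619813] = 0.370666
  V(2,+0) = exp(-r*dt) * [p_u*0.000000 + p_m*0.000000 + p_d*0.371529] = 0.073865
  V(2,+1) = exp(-r*dt) * [p_u*0.000000 + p_m*0.000000 + p_d*0.000000] = 0.000000
  V(2,+2) = exp(-r*dt) * [p_u*0.000000 + p_m*0.000000 + p_d*0.000000] = 0.000000
  V(1,-1) = exp(-r*dt) * [p_u*0.073865 + p_m*0.370666 + p_d*0.618865] = 0.379815
  V(1,+0) = exp(-r*dt) * [p_u*0.000000 + p_m*0.073865 + p_d*0.370666] = 0.122888
  V(1,+1) = exp(-r*dt) * [p_u*0.000000 + p_m*0.000000 + p_d*0.073865] = 0.014686
  V(0,+0) = exp(-r*dt) * [p_u*0.014686 + p_m*0.122888 + p_d*0.379815] = 0.159327

Answer: Price = V(0,0) = 0.1593


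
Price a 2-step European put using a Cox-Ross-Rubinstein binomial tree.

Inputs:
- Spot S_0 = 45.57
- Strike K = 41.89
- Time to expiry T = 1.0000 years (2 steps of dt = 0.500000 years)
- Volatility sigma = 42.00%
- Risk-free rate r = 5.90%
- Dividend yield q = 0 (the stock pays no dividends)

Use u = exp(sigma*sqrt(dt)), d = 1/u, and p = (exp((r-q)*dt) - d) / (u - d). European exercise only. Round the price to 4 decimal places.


dt = T/N = 0.500000
u = exp(sigma*sqrt(dt)) = 1.345795; d = 1/u = 0.743055
p = (exp((r-q)*dt) - d) / (u - d) = 0.475967
Discount per step: exp(-r*dt) = 0.970931
Stock lattice S(k, i) with i counting down-moves:
  k=0: S(0,0) = 45.5700
  k=1: S(1,0) = 61.3279; S(1,1) = 33.8610
  k=2: S(2,0) = 82.5347; S(2,1) = 45.5700; S(2,2) = 25.1606
Terminal payoffs V(N, i) = max(K - S_T, 0):
  V(2,0) = 0.000000; V(2,1) = 0.000000; V(2,2) = 16.729384
Backward induction: V(k, i) = exp(-r*dt) * [p * V(k+1, i) + (1-p) * V(k+1, i+1)].
  V(1,0) = exp(-r*dt) * [p*0.000000 + (1-p)*0.000000] = 0.000000
  V(1,1) = exp(-r*dt) * [p*0.000000 + (1-p)*16.729384] = 8.511908
  V(0,0) = exp(-r*dt) * [p*0.000000 + (1-p)*8.511908] = 4.330857

Answer: Price = V(0,0) = 4.3309


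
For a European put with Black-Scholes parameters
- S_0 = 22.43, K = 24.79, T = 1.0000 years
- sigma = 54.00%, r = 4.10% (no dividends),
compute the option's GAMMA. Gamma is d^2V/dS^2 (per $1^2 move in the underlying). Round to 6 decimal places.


Answer: Gamma = 0.032515

Derivation:
d1 = 0.1606648194; d2 = -0.3793351806
phi(d1) = 0.3938263806; exp(-qT) = 1.0000000000; exp(-rT) = 0.9598291299
Gamma = exp(-qT) * phi(d1) / (S * sigma * sqrt(T)) = 1.0000000000 * 0.3938263806 / (22.4300 * 0.5400 * 1.0000000000) = 0.032515


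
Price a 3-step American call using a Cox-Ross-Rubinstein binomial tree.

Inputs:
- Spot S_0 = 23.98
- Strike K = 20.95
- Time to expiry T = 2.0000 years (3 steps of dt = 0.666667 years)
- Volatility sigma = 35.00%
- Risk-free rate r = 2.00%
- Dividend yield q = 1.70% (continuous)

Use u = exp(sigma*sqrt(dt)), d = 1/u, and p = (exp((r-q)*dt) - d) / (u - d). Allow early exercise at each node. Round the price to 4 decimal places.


dt = T/N = 0.666667
u = exp(sigma*sqrt(dt)) = 1.330791; d = 1/u = 0.751433
p = (exp((r-q)*dt) - d) / (u - d) = 0.432494
Discount per step: exp(-r*dt) = 0.986755
Stock lattice S(k, i) with i counting down-moves:
  k=0: S(0,0) = 23.9800
  k=1: S(1,0) = 31.9124; S(1,1) = 18.0194
  k=2: S(2,0) = 42.4687; S(2,1) = 23.9800; S(2,2) = 13.5403
  k=3: S(3,0) = 56.5170; S(3,1) = 31.9124; S(3,2) = 18.0194; S(3,3) = 10.1746
Terminal payoffs V(N, i) = max(S_T - K, 0):
  V(3,0) = 35.567005; V(3,1) = 10.962378; V(3,2) = 0.000000; V(3,3) = 0.000000
Backward induction: V(k, i) = exp(-r*dt) * [p * V(k+1, i) + (1-p) * V(k+1, i+1)]; then take max(V_cont, immediate exercise) for American.
  V(2,0) = exp(-r*dt) * [p*35.567005 + (1-p)*10.962378] = 21.317602; exercise = 21.518718; V(2,0) = max -> 21.518718
  V(2,1) = exp(-r*dt) * [p*10.962378 + (1-p)*0.000000] = 4.678371; exercise = 3.030000; V(2,1) = max -> 4.678371
  V(2,2) = exp(-r*dt) * [p*0.000000 + (1-p)*0.000000] = 0.000000; exercise = 0.000000; V(2,2) = max -> 0.000000
  V(1,0) = exp(-r*dt) * [p*21.518718 + (1-p)*4.678371] = 11.803295; exercise = 10.962378; V(1,0) = max -> 11.803295
  V(1,1) = exp(-r*dt) * [p*4.678371 + (1-p)*0.000000] = 1.996570; exercise = 0.000000; V(1,1) = max -> 1.996570
  V(0,0) = exp(-r*dt) * [p*11.803295 + (1-p)*1.996570] = 6.155303; exercise = 3.030000; V(0,0) = max -> 6.155303

Answer: Price = V(0,0) = 6.1553


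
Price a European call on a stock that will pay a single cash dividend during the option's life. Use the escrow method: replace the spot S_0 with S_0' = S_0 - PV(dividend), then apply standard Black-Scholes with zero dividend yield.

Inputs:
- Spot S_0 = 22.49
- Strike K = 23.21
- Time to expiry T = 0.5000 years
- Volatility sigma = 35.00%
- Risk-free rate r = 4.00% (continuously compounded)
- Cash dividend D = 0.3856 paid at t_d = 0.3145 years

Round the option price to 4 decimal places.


PV(D) = D * exp(-r * t_d) = 0.3856 * 0.98749880 = 0.38077954
S_0' = S_0 - PV(D) = 22.4900 - 0.38077954 = 22.10922046
d1 = (ln(S_0'/K) + (r + sigma^2/2)*T) / (sigma*sqrt(T)) = 0.00822877
d2 = d1 - sigma*sqrt(T) = -0.23925860
exp(-rT) = 0.98019867
N(d1) = 0.50328277; N(d2) = 0.40545253
C = S_0' * N(d1) - K * exp(-rT) * N(d2) = 22.10922046 * 0.50328277 - 23.2100 * 0.98019867 * 0.40545253 = 1.9030

Answer: Price = 1.9030


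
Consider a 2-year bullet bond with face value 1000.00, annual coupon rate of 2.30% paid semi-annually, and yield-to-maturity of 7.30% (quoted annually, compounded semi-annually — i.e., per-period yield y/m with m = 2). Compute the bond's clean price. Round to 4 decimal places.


Answer: Price = 908.4991

Derivation:
Coupon per period c = face * coupon_rate / m = 11.500000
Periods per year m = 2; per-period yield y/m = 0.036500
Number of cashflows N = 4
Cashflows (t years, CF_t, discount factor 1/(1+y/m)^(m*t), PV):
  t = 0.5000: CF_t = 11.500000, DF = 0.964785, PV = 11.095031
  t = 1.0000: CF_t = 11.500000, DF = 0.930811, PV = 10.704324
  t = 1.5000: CF_t = 11.500000, DF = 0.898033, PV = 10.327374
  t = 2.0000: CF_t = 1011.500000, DF = 0.866409, PV = 876.372339
Price P = sum_t PV_t = 908.499068


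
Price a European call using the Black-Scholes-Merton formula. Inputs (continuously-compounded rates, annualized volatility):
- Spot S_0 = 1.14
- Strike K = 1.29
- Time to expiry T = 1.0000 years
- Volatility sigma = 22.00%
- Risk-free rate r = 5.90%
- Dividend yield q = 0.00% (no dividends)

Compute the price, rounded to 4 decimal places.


d1 = (ln(S/K) + (r - q + 0.5*sigma^2) * T) / (sigma * sqrt(T)) = -0.18369980
d2 = d1 - sigma * sqrt(T) = -0.40369980
exp(-rT) = 0.94270677; exp(-qT) = 1.00000000
C = S_0 * exp(-qT) * N(d1) - K * exp(-rT) * N(d2)
N(d1) = 0.42712448; N(d2) = 0.34321674
C = 1.1400 * 1.00000000 * 0.42712448 - 1.2900 * 0.94270677 * 0.34321674 = 0.0695

Answer: Price = 0.0695


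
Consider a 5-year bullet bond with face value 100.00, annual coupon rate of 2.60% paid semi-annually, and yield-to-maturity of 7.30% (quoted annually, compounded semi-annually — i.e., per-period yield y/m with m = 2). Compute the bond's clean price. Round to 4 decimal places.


Coupon per period c = face * coupon_rate / m = 1.300000
Periods per year m = 2; per-period yield y/m = 0.036500
Number of cashflows N = 10
Cashflows (t years, CF_t, discount factor 1/(1+y/m)^(m*t), PV):
  t = 0.5000: CF_t = 1.300000, DF = 0.964785, PV = 1.254221
  t = 1.0000: CF_t = 1.300000, DF = 0.930811, PV = 1.210054
  t = 1.5000: CF_t = 1.300000, DF = 0.898033, PV = 1.167442
  t = 2.0000: CF_t = 1.300000, DF = 0.866409, PV = 1.126331
  t = 2.5000: CF_t = 1.300000, DF = 0.835898, PV = 1.086668
  t = 3.0000: CF_t = 1.300000, DF = 0.806462, PV = 1.048401
  t = 3.5000: CF_t = 1.300000, DF = 0.778063, PV = 1.011482
  t = 4.0000: CF_t = 1.300000, DF = 0.750664, PV = 0.975863
  t = 4.5000: CF_t = 1.300000, DF = 0.724230, PV = 0.941498
  t = 5.0000: CF_t = 101.300000, DF = 0.698726, PV = 70.780949
Price P = sum_t PV_t = 80.602910

Answer: Price = 80.6029


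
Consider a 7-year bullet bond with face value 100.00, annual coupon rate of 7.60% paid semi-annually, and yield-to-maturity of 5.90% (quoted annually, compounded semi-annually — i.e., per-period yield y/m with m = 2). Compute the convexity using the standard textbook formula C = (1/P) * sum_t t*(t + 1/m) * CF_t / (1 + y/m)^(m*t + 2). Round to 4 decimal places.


Coupon per period c = face * coupon_rate / m = 3.800000
Periods per year m = 2; per-period yield y/m = 0.029500
Number of cashflows N = 14
Cashflows (t years, CF_t, discount factor 1/(1+y/m)^(m*t), PV):
  t = 0.5000: CF_t = 3.800000, DF = 0.971345, PV = 3.691112
  t = 1.0000: CF_t = 3.800000, DF = 0.943512, PV = 3.585345
  t = 1.5000: CF_t = 3.800000, DF = 0.916476, PV = 3.482608
  t = 2.0000: CF_t = 3.800000, DF = 0.890214, PV = 3.382815
  t = 2.5000: CF_t = 3.800000, DF = 0.864706, PV = 3.285881
  t = 3.0000: CF_t = 3.800000, DF = 0.839928, PV = 3.191725
  t = 3.5000: CF_t = 3.800000, DF = 0.815860, PV = 3.100267
  t = 4.0000: CF_t = 3.800000, DF = 0.792482, PV = 3.011430
  t = 4.5000: CF_t = 3.800000, DF = 0.769773, PV = 2.925139
  t = 5.0000: CF_t = 3.800000, DF = 0.747716, PV = 2.841320
  t = 5.5000: CF_t = 3.800000, DF = 0.726290, PV = 2.759902
  t = 6.0000: CF_t = 3.800000, DF = 0.705479, PV = 2.680818
  t = 6.5000: CF_t = 3.800000, DF = 0.685263, PV = 2.604000
  t = 7.0000: CF_t = 103.800000, DF = 0.665627, PV = 69.092108
Price P = sum_t PV_t = 109.634469
Convexity numerator sum_t t*(t + 1/m) * CF_t / (1+y/m)^(m*t + 2):
  t = 0.5000: term = 1.741304
  t = 1.0000: term = 5.074222
  t = 1.5000: term = 9.857643
  t = 2.0000: term = 15.958626
  t = 2.5000: term = 23.252005
  t = 3.0000: term = 31.620016
  t = 3.5000: term = 40.951939
  t = 4.0000: term = 51.143753
  t = 4.5000: term = 62.097806
  t = 5.0000: term = 73.722504
  t = 5.5000: term = 85.932011
  t = 6.0000: term = 98.645957
  t = 6.5000: term = 111.789169
  t = 7.0000: term = 3422.433684
Convexity = (1/P) * sum = 4034.220639 / 109.634469 = 36.797010

Answer: Convexity = 36.7970


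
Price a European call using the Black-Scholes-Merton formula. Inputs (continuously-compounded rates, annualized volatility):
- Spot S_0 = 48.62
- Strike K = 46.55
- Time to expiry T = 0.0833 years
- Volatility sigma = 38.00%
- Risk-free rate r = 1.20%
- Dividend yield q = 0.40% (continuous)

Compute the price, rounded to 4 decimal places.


Answer: Price = 3.2960

Derivation:
d1 = (ln(S/K) + (r - q + 0.5*sigma^2) * T) / (sigma * sqrt(T)) = 0.45761389
d2 = d1 - sigma * sqrt(T) = 0.34793928
exp(-rT) = 0.99900090; exp(-qT) = 0.99966686
C = S_0 * exp(-qT) * N(d1) - K * exp(-rT) * N(d2)
N(d1) = 0.67638507; N(d2) = 0.63605711
C = 48.6200 * 0.99966686 * 0.67638507 - 46.5500 * 0.99900090 * 0.63605711 = 3.2960


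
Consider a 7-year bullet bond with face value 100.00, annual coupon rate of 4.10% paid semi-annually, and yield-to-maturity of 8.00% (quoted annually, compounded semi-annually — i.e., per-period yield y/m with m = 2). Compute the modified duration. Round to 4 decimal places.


Answer: Modified duration = 5.7954

Derivation:
Coupon per period c = face * coupon_rate / m = 2.050000
Periods per year m = 2; per-period yield y/m = 0.040000
Number of cashflows N = 14
Cashflows (t years, CF_t, discount factor 1/(1+y/m)^(m*t), PV):
  t = 0.5000: CF_t = 2.050000, DF = 0.961538, PV = 1.971154
  t = 1.0000: CF_t = 2.050000, DF = 0.924556, PV = 1.895340
  t = 1.5000: CF_t = 2.050000, DF = 0.888996, PV = 1.822443
  t = 2.0000: CF_t = 2.050000, DF = 0.854804, PV = 1.752349
  t = 2.5000: CF_t = 2.050000, DF = 0.821927, PV = 1.684951
  t = 3.0000: CF_t = 2.050000, DF = 0.790315, PV = 1.620145
  t = 3.5000: CF_t = 2.050000, DF = 0.759918, PV = 1.557832
  t = 4.0000: CF_t = 2.050000, DF = 0.730690, PV = 1.497915
  t = 4.5000: CF_t = 2.050000, DF = 0.702587, PV = 1.440303
  t = 5.0000: CF_t = 2.050000, DF = 0.675564, PV = 1.384907
  t = 5.5000: CF_t = 2.050000, DF = 0.649581, PV = 1.331641
  t = 6.0000: CF_t = 2.050000, DF = 0.624597, PV = 1.280424
  t = 6.5000: CF_t = 2.050000, DF = 0.600574, PV = 1.231177
  t = 7.0000: CF_t = 102.050000, DF = 0.577475, PV = 58.931332
Price P = sum_t PV_t = 79.401910
First compute Macaulay numerator sum_t t * PV_t:
  t * PV_t at t = 0.5000: 0.985577
  t * PV_t at t = 1.0000: 1.895340
  t * PV_t at t = 1.5000: 2.733664
  t * PV_t at t = 2.0000: 3.504697
  t * PV_t at t = 2.5000: 4.212376
  t * PV_t at t = 3.0000: 4.860434
  t * PV_t at t = 3.5000: 5.452410
  t * PV_t at t = 4.0000: 5.991660
  t * PV_t at t = 4.5000: 6.481363
  t * PV_t at t = 5.0000: 6.924533
  t * PV_t at t = 5.5000: 7.324025
  t * PV_t at t = 6.0000: 7.682544
  t * PV_t at t = 6.5000: 8.002650
  t * PV_t at t = 7.0000: 412.519325
Macaulay duration D = 478.570598 / 79.401910 = 6.027192
Modified duration = D / (1 + y/m) = 6.027192 / (1 + 0.040000) = 5.795377


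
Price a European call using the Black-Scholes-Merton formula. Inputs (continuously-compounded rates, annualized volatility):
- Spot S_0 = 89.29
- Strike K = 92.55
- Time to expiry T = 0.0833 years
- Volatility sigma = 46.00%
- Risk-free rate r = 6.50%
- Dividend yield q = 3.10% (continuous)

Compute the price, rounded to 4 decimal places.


d1 = (ln(S/K) + (r - q + 0.5*sigma^2) * T) / (sigma * sqrt(T)) = -0.18238528
d2 = d1 - sigma * sqrt(T) = -0.31514928
exp(-rT) = 0.99460013; exp(-qT) = 0.99742103
C = S_0 * exp(-qT) * N(d1) - K * exp(-rT) * N(d2)
N(d1) = 0.42764019; N(d2) = 0.37632416
C = 89.2900 * 0.99742103 * 0.42764019 - 92.5500 * 0.99460013 * 0.37632416 = 3.4448

Answer: Price = 3.4448


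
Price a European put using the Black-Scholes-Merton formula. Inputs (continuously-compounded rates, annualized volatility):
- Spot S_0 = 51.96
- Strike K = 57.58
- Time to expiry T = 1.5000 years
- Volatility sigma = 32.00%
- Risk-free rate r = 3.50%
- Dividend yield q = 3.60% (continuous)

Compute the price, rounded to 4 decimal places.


Answer: Price = 11.0508

Derivation:
d1 = (ln(S/K) + (r - q + 0.5*sigma^2) * T) / (sigma * sqrt(T)) = -0.06991531
d2 = d1 - sigma * sqrt(T) = -0.46183367
exp(-rT) = 0.94885432; exp(-qT) = 0.94743211
P = K * exp(-rT) * N(-d2) - S_0 * exp(-qT) * N(-d1)
N(-d1) = 0.52786947; N(-d2) = 0.67789970
P = 57.5800 * 0.94885432 * 0.67789970 - 51.9600 * 0.94743211 * 0.52786947 = 11.0508


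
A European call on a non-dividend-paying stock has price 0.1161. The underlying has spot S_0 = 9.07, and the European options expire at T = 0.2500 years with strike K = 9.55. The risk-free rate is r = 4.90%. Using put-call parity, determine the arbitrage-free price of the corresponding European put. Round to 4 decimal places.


Answer: Put price = 0.4798

Derivation:
Put-call parity: C - P = S_0 * exp(-qT) - K * exp(-rT).
S_0 * exp(-qT) = 9.0700 * 1.00000000 = 9.07000000
K * exp(-rT) = 9.5500 * 0.98782473 = 9.43372613
P = C - S*exp(-qT) + K*exp(-rT)
P = 0.1161 - 9.07000000 + 9.43372613 = 0.4798


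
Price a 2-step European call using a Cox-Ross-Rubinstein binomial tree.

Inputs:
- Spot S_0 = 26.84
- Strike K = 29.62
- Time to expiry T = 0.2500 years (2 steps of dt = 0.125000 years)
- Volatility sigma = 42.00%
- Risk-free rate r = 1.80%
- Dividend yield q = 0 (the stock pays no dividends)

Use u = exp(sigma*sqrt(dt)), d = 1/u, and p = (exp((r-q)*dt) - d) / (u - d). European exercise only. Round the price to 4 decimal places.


Answer: Price = V(0,0) = 1.4327

Derivation:
dt = T/N = 0.125000
u = exp(sigma*sqrt(dt)) = 1.160084; d = 1/u = 0.862007
p = (exp((r-q)*dt) - d) / (u - d) = 0.470502
Discount per step: exp(-r*dt) = 0.997753
Stock lattice S(k, i) with i counting down-moves:
  k=0: S(0,0) = 26.8400
  k=1: S(1,0) = 31.1367; S(1,1) = 23.1363
  k=2: S(2,0) = 36.1211; S(2,1) = 26.8400; S(2,2) = 19.9436
Terminal payoffs V(N, i) = max(S_T - K, 0):
  V(2,0) = 6.501135; V(2,1) = 0.000000; V(2,2) = 0.000000
Backward induction: V(k, i) = exp(-r*dt) * [p * V(k+1, i) + (1-p) * V(k+1, i+1)].
  V(1,0) = exp(-r*dt) * [p*6.501135 + (1-p)*0.000000] = 3.051922
  V(1,1) = exp(-r*dt) * [p*0.000000 + (1-p)*0.000000] = 0.000000
  V(0,0) = exp(-r*dt) * [p*3.051922 + (1-p)*0.000000] = 1.432707


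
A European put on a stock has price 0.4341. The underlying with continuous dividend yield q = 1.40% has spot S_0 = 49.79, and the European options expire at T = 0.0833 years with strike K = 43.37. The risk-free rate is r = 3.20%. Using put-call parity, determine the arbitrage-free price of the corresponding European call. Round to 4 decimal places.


Put-call parity: C - P = S_0 * exp(-qT) - K * exp(-rT).
S_0 * exp(-qT) = 49.7900 * 0.99883448 = 49.73196875
K * exp(-rT) = 43.3700 * 0.99733795 = 43.25454687
C = P + S*exp(-qT) - K*exp(-rT)
C = 0.4341 + 49.73196875 - 43.25454687 = 6.9115

Answer: Call price = 6.9115


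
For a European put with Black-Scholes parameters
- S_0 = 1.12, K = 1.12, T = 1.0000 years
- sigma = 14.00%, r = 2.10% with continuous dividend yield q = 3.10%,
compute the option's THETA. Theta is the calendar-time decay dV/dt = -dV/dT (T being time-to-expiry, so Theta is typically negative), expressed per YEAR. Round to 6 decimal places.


Answer: Theta = -0.034361

Derivation:
d1 = -0.0014285714; d2 = -0.1414285714
phi(d1) = 0.3989418733; exp(-qT) = 0.9694755731; exp(-rT) = 0.9792189646
Theta = -S*exp(-qT)*phi(d1)*sigma/(2*sqrt(T)) + r*K*exp(-rT)*N(-d2) - q*S*exp(-qT)*N(-d1)
N(-d1) = 0.5005699173; N(-d2) = 0.5562343078; sqrt(T) = 1.0000000000
Term 1 = -1.1200 * 0.9694755731 * 0.3989418733 * 0.1400 / (2 * 1.0000000000) = -0.0303223291
Term 2 = 0.0210 * 1.1200 * 0.9792189646 * 0.5562343078 = 0.0128107603
Term 3 = -0.0310 * 1.1200 * 0.9694755731 * 0.5005699173 = -0.0168492795
Theta = -0.0303223291 + (0.0128107603) + (-0.0168492795) = -0.034361


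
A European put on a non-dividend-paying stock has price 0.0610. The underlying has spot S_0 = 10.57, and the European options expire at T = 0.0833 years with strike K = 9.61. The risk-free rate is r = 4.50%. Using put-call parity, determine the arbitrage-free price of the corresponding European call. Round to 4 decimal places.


Put-call parity: C - P = S_0 * exp(-qT) - K * exp(-rT).
S_0 * exp(-qT) = 10.5700 * 1.00000000 = 10.57000000
K * exp(-rT) = 9.6100 * 0.99625852 = 9.57404435
C = P + S*exp(-qT) - K*exp(-rT)
C = 0.0610 + 10.57000000 - 9.57404435 = 1.0570

Answer: Call price = 1.0570


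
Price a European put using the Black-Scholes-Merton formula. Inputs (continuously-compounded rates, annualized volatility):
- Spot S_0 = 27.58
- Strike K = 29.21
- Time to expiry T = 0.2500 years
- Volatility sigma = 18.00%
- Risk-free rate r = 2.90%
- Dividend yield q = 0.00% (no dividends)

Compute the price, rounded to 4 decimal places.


Answer: Price = 1.8785

Derivation:
d1 = (ln(S/K) + (r - q + 0.5*sigma^2) * T) / (sigma * sqrt(T)) = -0.51244716
d2 = d1 - sigma * sqrt(T) = -0.60244716
exp(-rT) = 0.99277622; exp(-qT) = 1.00000000
P = K * exp(-rT) * N(-d2) - S_0 * exp(-qT) * N(-d1)
N(-d1) = 0.69583095; N(-d2) = 0.72656174
P = 29.2100 * 0.99277622 * 0.72656174 - 27.5800 * 1.00000000 * 0.69583095 = 1.8785


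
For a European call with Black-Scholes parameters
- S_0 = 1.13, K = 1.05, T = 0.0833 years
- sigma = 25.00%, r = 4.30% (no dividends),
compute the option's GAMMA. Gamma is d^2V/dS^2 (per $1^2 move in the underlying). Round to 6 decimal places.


Answer: Gamma = 2.662021

Derivation:
d1 = 1.1033637649; d2 = 1.0312094164
phi(d1) = 0.2170463547; exp(-qT) = 1.0000000000; exp(-rT) = 0.9964245074
Gamma = exp(-qT) * phi(d1) / (S * sigma * sqrt(T)) = 1.0000000000 * 0.2170463547 / (1.1300 * 0.2500 * 0.2886173938) = 2.662021


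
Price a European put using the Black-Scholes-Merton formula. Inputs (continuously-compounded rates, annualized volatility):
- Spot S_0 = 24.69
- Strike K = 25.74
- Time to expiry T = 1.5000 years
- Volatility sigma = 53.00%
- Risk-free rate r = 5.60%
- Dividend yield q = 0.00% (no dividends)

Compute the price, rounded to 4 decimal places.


d1 = (ln(S/K) + (r - q + 0.5*sigma^2) * T) / (sigma * sqrt(T)) = 0.38980333
d2 = d1 - sigma * sqrt(T) = -0.25931146
exp(-rT) = 0.91943126; exp(-qT) = 1.00000000
P = K * exp(-rT) * N(-d2) - S_0 * exp(-qT) * N(-d1)
N(-d1) = 0.34834099; N(-d2) = 0.60230253
P = 25.7400 * 0.91943126 * 0.60230253 - 24.6900 * 1.00000000 * 0.34834099 = 5.6536

Answer: Price = 5.6536


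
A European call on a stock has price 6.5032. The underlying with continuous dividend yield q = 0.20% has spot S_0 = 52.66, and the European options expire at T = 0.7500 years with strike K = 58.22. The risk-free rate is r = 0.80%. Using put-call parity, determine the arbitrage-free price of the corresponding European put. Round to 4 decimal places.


Put-call parity: C - P = S_0 * exp(-qT) - K * exp(-rT).
S_0 * exp(-qT) = 52.6600 * 0.99850112 = 52.58106921
K * exp(-rT) = 58.2200 * 0.99401796 = 57.87172587
P = C - S*exp(-qT) + K*exp(-rT)
P = 6.5032 - 52.58106921 + 57.87172587 = 11.7939

Answer: Put price = 11.7939


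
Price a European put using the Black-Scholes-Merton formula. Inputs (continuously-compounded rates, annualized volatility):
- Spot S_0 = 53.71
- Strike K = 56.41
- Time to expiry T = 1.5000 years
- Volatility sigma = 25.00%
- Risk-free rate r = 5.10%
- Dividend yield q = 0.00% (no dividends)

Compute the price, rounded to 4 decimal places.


Answer: Price = 5.7452

Derivation:
d1 = (ln(S/K) + (r - q + 0.5*sigma^2) * T) / (sigma * sqrt(T)) = 0.24275344
d2 = d1 - sigma * sqrt(T) = -0.06343278
exp(-rT) = 0.92635291; exp(-qT) = 1.00000000
P = K * exp(-rT) * N(-d2) - S_0 * exp(-qT) * N(-d1)
N(-d1) = 0.40409821; N(-d2) = 0.52528906
P = 56.4100 * 0.92635291 * 0.52528906 - 53.7100 * 1.00000000 * 0.40409821 = 5.7452


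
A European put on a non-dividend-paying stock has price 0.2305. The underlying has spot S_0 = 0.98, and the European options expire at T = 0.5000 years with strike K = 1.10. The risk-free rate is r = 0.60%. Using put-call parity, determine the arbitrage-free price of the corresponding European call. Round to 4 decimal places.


Put-call parity: C - P = S_0 * exp(-qT) - K * exp(-rT).
S_0 * exp(-qT) = 0.9800 * 1.00000000 = 0.98000000
K * exp(-rT) = 1.1000 * 0.99700450 = 1.09670495
C = P + S*exp(-qT) - K*exp(-rT)
C = 0.2305 + 0.98000000 - 1.09670495 = 0.1138

Answer: Call price = 0.1138


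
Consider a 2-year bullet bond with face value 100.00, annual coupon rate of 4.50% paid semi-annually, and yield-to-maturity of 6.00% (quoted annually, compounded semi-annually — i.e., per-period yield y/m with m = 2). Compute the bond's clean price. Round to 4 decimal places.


Answer: Price = 97.2122

Derivation:
Coupon per period c = face * coupon_rate / m = 2.250000
Periods per year m = 2; per-period yield y/m = 0.030000
Number of cashflows N = 4
Cashflows (t years, CF_t, discount factor 1/(1+y/m)^(m*t), PV):
  t = 0.5000: CF_t = 2.250000, DF = 0.970874, PV = 2.184466
  t = 1.0000: CF_t = 2.250000, DF = 0.942596, PV = 2.120841
  t = 1.5000: CF_t = 2.250000, DF = 0.915142, PV = 2.059069
  t = 2.0000: CF_t = 102.250000, DF = 0.888487, PV = 90.847801
Price P = sum_t PV_t = 97.212176


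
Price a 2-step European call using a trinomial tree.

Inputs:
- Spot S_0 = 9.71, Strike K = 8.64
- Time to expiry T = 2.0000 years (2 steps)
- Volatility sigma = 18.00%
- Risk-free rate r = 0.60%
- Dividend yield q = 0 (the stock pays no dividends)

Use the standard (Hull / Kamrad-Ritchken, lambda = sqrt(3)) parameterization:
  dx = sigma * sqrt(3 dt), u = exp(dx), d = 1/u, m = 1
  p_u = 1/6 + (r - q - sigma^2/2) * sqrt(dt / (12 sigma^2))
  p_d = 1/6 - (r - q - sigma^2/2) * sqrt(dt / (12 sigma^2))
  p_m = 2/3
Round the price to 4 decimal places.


dt = T/N = 1.000000; dx = sigma*sqrt(3*dt) = 0.311769
u = exp(dx) = 1.365839; d = 1/u = 0.732151
p_u = 0.150308, p_m = 0.666667, p_d = 0.183025
Discount per step: exp(-r*dt) = 0.994018
Stock lattice S(k, j) with j the centered position index:
  k=0: S(0,+0) = 9.7100
  k=1: S(1,-1) = 7.1092; S(1,+0) = 9.7100; S(1,+1) = 13.2623
  k=2: S(2,-2) = 5.2050; S(2,-1) = 7.1092; S(2,+0) = 9.7100; S(2,+1) = 13.2623; S(2,+2) = 18.1142
Terminal payoffs V(N, j) = max(S_T - K, 0):
  V(2,-2) = 0.000000; V(2,-1) = 0.000000; V(2,+0) = 1.070000; V(2,+1) = 4.622300; V(2,+2) = 9.474171
Backward induction: V(k, j) = exp(-r*dt) * [p_u * V(k+1, j+1) + p_m * V(k+1, j) + p_d * V(k+1, j-1)]
  V(1,-1) = exp(-r*dt) * [p_u*1.070000 + p_m*0.000000 + p_d*0.000000] = 0.159868
  V(1,+0) = exp(-r*dt) * [p_u*4.622300 + p_m*1.070000 + p_d*0.000000] = 1.399681
  V(1,+1) = exp(-r*dt) * [p_u*9.474171 + p_m*4.622300 + p_d*1.070000] = 4.673294
  V(0,+0) = exp(-r*dt) * [p_u*4.673294 + p_m*1.399681 + p_d*0.159868] = 1.654857

Answer: Price = V(0,0) = 1.6549


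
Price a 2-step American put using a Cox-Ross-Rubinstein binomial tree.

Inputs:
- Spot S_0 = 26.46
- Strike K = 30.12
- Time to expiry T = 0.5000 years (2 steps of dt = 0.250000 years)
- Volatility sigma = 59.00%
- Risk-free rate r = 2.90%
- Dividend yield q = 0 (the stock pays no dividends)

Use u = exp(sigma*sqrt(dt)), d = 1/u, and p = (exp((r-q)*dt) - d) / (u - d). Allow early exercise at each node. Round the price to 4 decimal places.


dt = T/N = 0.250000
u = exp(sigma*sqrt(dt)) = 1.343126; d = 1/u = 0.744532
p = (exp((r-q)*dt) - d) / (u - d) = 0.438936
Discount per step: exp(-r*dt) = 0.992776
Stock lattice S(k, i) with i counting down-moves:
  k=0: S(0,0) = 26.4600
  k=1: S(1,0) = 35.5391; S(1,1) = 19.7003
  k=2: S(2,0) = 47.7335; S(2,1) = 26.4600; S(2,2) = 14.6675
Terminal payoffs V(N, i) = max(K - S_T, 0):
  V(2,0) = 0.000000; V(2,1) = 3.660000; V(2,2) = 15.452500
Backward induction: V(k, i) = exp(-r*dt) * [p * V(k+1, i) + (1-p) * V(k+1, i+1)]; then take max(V_cont, immediate exercise) for American.
  V(1,0) = exp(-r*dt) * [p*0.000000 + (1-p)*3.660000] = 2.038660; exercise = 0.000000; V(1,0) = max -> 2.038660
  V(1,1) = exp(-r*dt) * [p*3.660000 + (1-p)*15.452500] = 10.202114; exercise = 10.419694; V(1,1) = max -> 10.419694
  V(0,0) = exp(-r*dt) * [p*2.038660 + (1-p)*10.419694] = 6.692262; exercise = 3.660000; V(0,0) = max -> 6.692262

Answer: Price = V(0,0) = 6.6923


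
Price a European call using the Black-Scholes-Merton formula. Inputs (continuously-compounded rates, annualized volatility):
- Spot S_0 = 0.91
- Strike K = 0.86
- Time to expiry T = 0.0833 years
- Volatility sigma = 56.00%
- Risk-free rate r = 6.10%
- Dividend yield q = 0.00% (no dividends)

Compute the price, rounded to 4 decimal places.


d1 = (ln(S/K) + (r - q + 0.5*sigma^2) * T) / (sigma * sqrt(T)) = 0.46190013
d2 = d1 - sigma * sqrt(T) = 0.30027439
exp(-rT) = 0.99493159; exp(-qT) = 1.00000000
C = S_0 * exp(-qT) * N(d1) - K * exp(-rT) * N(d2)
N(d1) = 0.67792353; N(d2) = 0.61801607
C = 0.9100 * 1.00000000 * 0.67792353 - 0.8600 * 0.99493159 * 0.61801607 = 0.0881

Answer: Price = 0.0881


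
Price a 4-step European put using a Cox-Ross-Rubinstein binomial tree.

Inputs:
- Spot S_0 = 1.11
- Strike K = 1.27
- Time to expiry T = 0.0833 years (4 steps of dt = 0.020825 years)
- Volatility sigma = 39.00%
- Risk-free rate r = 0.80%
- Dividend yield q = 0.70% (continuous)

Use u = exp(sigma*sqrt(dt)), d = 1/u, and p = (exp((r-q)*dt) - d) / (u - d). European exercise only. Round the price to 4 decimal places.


dt = T/N = 0.020825
u = exp(sigma*sqrt(dt)) = 1.057894; d = 1/u = 0.945274
p = (exp((r-q)*dt) - d) / (u - d) = 0.486119
Discount per step: exp(-r*dt) = 0.999833
Stock lattice S(k, i) with i counting down-moves:
  k=0: S(0,0) = 1.1100
  k=1: S(1,0) = 1.1743; S(1,1) = 1.0493
  k=2: S(2,0) = 1.2422; S(2,1) = 1.1100; S(2,2) = 0.9918
  k=3: S(3,0) = 1.3142; S(3,1) = 1.1743; S(3,2) = 1.0493; S(3,3) = 0.9376
  k=4: S(4,0) = 1.3902; S(4,1) = 1.2422; S(4,2) = 1.1100; S(4,3) = 0.9918; S(4,4) = 0.8862
Terminal payoffs V(N, i) = max(K - S_T, 0):
  V(4,0) = 0.000000; V(4,1) = 0.027754; V(4,2) = 0.160000; V(4,3) = 0.278167; V(4,4) = 0.383755
Backward induction: V(k, i) = exp(-r*dt) * [p * V(k+1, i) + (1-p) * V(k+1, i+1)].
  V(3,0) = exp(-r*dt) * [p*0.000000 + (1-p)*0.027754] = 0.014260
  V(3,1) = exp(-r*dt) * [p*0.027754 + (1-p)*0.160000] = 0.095697
  V(3,2) = exp(-r*dt) * [p*0.160000 + (1-p)*0.278167] = 0.220687
  V(3,3) = exp(-r*dt) * [p*0.278167 + (1-p)*0.383755] = 0.332371
  V(2,0) = exp(-r*dt) * [p*0.014260 + (1-p)*0.095697] = 0.056100
  V(2,1) = exp(-r*dt) * [p*0.095697 + (1-p)*0.220687] = 0.159900
  V(2,2) = exp(-r*dt) * [p*0.220687 + (1-p)*0.332371] = 0.278033
  V(1,0) = exp(-r*dt) * [p*0.056100 + (1-p)*0.159900] = 0.109423
  V(1,1) = exp(-r*dt) * [p*0.159900 + (1-p)*0.278033] = 0.220570
  V(0,0) = exp(-r*dt) * [p*0.109423 + (1-p)*0.220570] = 0.166511

Answer: Price = V(0,0) = 0.1665


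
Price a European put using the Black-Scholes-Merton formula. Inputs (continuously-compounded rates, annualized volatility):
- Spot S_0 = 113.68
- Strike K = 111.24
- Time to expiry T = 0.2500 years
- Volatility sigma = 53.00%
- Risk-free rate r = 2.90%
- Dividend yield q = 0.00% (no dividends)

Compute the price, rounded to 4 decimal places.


d1 = (ln(S/K) + (r - q + 0.5*sigma^2) * T) / (sigma * sqrt(T)) = 0.24173568
d2 = d1 - sigma * sqrt(T) = -0.02326432
exp(-rT) = 0.99277622; exp(-qT) = 1.00000000
P = K * exp(-rT) * N(-d2) - S_0 * exp(-qT) * N(-d1)
N(-d1) = 0.40449249; N(-d2) = 0.50928028
P = 111.2400 * 0.99277622 * 0.50928028 - 113.6800 * 1.00000000 * 0.40449249 = 10.2604

Answer: Price = 10.2604


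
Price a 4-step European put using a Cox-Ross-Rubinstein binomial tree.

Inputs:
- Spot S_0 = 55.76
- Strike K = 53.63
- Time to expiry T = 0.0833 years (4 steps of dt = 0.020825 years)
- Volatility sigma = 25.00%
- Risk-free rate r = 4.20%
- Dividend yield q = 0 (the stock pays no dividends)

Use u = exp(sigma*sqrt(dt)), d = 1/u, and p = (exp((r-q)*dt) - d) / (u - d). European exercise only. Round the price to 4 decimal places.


dt = T/N = 0.020825
u = exp(sigma*sqrt(dt)) = 1.036736; d = 1/u = 0.964566
p = (exp((r-q)*dt) - d) / (u - d) = 0.503106
Discount per step: exp(-r*dt) = 0.999126
Stock lattice S(k, i) with i counting down-moves:
  k=0: S(0,0) = 55.7600
  k=1: S(1,0) = 57.8084; S(1,1) = 53.7842
  k=2: S(2,0) = 59.9320; S(2,1) = 55.7600; S(2,2) = 51.8784
  k=3: S(3,0) = 62.1337; S(3,1) = 57.8084; S(3,2) = 53.7842; S(3,3) = 50.0401
  k=4: S(4,0) = 64.4162; S(4,1) = 59.9320; S(4,2) = 55.7600; S(4,3) = 51.8784; S(4,4) = 48.2670
Terminal payoffs V(N, i) = max(K - S_T, 0):
  V(4,0) = 0.000000; V(4,1) = 0.000000; V(4,2) = 0.000000; V(4,3) = 1.751605; V(4,4) = 5.363001
Backward induction: V(k, i) = exp(-r*dt) * [p * V(k+1, i) + (1-p) * V(k+1, i+1)].
  V(3,0) = exp(-r*dt) * [p*0.000000 + (1-p)*0.000000] = 0.000000
  V(3,1) = exp(-r*dt) * [p*0.000000 + (1-p)*0.000000] = 0.000000
  V(3,2) = exp(-r*dt) * [p*0.000000 + (1-p)*1.751605] = 0.869601
  V(3,3) = exp(-r*dt) * [p*1.751605 + (1-p)*5.363001] = 3.542985
  V(2,0) = exp(-r*dt) * [p*0.000000 + (1-p)*0.000000] = 0.000000
  V(2,1) = exp(-r*dt) * [p*0.000000 + (1-p)*0.869601] = 0.431721
  V(2,2) = exp(-r*dt) * [p*0.869601 + (1-p)*3.542985] = 2.196067
  V(1,0) = exp(-r*dt) * [p*0.000000 + (1-p)*0.431721] = 0.214332
  V(1,1) = exp(-r*dt) * [p*0.431721 + (1-p)*2.196067] = 1.307270
  V(0,0) = exp(-r*dt) * [p*0.214332 + (1-p)*1.307270] = 0.756744

Answer: Price = V(0,0) = 0.7567


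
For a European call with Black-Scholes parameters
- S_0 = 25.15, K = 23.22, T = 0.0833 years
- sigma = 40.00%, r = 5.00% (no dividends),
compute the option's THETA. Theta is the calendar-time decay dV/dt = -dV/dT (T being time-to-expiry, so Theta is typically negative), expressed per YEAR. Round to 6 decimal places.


d1 = 0.7854076212; d2 = 0.6699606637
phi(d1) = 0.2930619969; exp(-qT) = 1.0000000000; exp(-rT) = 0.9958436616
Theta = -S*exp(-qT)*phi(d1)*sigma/(2*sqrt(T)) - r*K*exp(-rT)*N(d2) + q*S*exp(-qT)*N(d1)
N(d1) = 0.7838926931; N(d2) = 0.7485585668; sqrt(T) = 0.2886173938
Term 1 = -25.1500 * 1.0000000000 * 0.2930619969 * 0.4000 / (2 * 0.2886173938) = -5.1074601742
Term 2 = -0.0500 * 23.2200 * 0.9958436616 * 0.7485585668 = -0.8654643200
Term 3 = 0 (no dividend yield, q = 0)
Theta = -5.1074601742 + (-0.8654643200) + (0.0000000000) = -5.972924

Answer: Theta = -5.972924


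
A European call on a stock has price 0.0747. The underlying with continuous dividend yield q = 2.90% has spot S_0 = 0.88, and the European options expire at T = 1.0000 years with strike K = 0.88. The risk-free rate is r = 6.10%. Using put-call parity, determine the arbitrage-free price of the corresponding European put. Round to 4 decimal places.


Put-call parity: C - P = S_0 * exp(-qT) - K * exp(-rT).
S_0 * exp(-qT) = 0.8800 * 0.97141646 = 0.85484649
K * exp(-rT) = 0.8800 * 0.94082324 = 0.82792445
P = C - S*exp(-qT) + K*exp(-rT)
P = 0.0747 - 0.85484649 + 0.82792445 = 0.0478

Answer: Put price = 0.0478


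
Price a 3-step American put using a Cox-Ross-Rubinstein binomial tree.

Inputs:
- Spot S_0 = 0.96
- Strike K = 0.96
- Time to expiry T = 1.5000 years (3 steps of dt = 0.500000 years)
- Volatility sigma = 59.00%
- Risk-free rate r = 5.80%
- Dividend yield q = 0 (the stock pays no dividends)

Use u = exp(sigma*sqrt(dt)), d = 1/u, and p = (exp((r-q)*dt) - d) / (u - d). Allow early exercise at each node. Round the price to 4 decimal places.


Answer: Price = V(0,0) = 0.2494

Derivation:
dt = T/N = 0.500000
u = exp(sigma*sqrt(dt)) = 1.517695; d = 1/u = 0.658894
p = (exp((r-q)*dt) - d) / (u - d) = 0.431451
Discount per step: exp(-r*dt) = 0.971416
Stock lattice S(k, i) with i counting down-moves:
  k=0: S(0,0) = 0.9600
  k=1: S(1,0) = 1.4570; S(1,1) = 0.6325
  k=2: S(2,0) = 2.2113; S(2,1) = 0.9600; S(2,2) = 0.4168
  k=3: S(3,0) = 3.3560; S(3,1) = 1.4570; S(3,2) = 0.6325; S(3,3) = 0.2746
Terminal payoffs V(N, i) = max(K - S_T, 0):
  V(3,0) = 0.000000; V(3,1) = 0.000000; V(3,2) = 0.327462; V(3,3) = 0.685389
Backward induction: V(k, i) = exp(-r*dt) * [p * V(k+1, i) + (1-p) * V(k+1, i+1)]; then take max(V_cont, immediate exercise) for American.
  V(2,0) = exp(-r*dt) * [p*0.000000 + (1-p)*0.000000] = 0.000000; exercise = 0.000000; V(2,0) = max -> 0.000000
  V(2,1) = exp(-r*dt) * [p*0.000000 + (1-p)*0.327462] = 0.180857; exercise = 0.000000; V(2,1) = max -> 0.180857
  V(2,2) = exp(-r*dt) * [p*0.327462 + (1-p)*0.685389] = 0.515784; exercise = 0.543225; V(2,2) = max -> 0.543225
  V(1,0) = exp(-r*dt) * [p*0.000000 + (1-p)*0.180857] = 0.099887; exercise = 0.000000; V(1,0) = max -> 0.099887
  V(1,1) = exp(-r*dt) * [p*0.180857 + (1-p)*0.543225] = 0.375822; exercise = 0.327462; V(1,1) = max -> 0.375822
  V(0,0) = exp(-r*dt) * [p*0.099887 + (1-p)*0.375822] = 0.249430; exercise = 0.000000; V(0,0) = max -> 0.249430


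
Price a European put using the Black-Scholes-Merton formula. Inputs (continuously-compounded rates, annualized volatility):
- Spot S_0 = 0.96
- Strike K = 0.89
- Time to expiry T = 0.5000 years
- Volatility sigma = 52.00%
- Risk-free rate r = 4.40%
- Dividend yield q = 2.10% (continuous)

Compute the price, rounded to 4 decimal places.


d1 = (ln(S/K) + (r - q + 0.5*sigma^2) * T) / (sigma * sqrt(T)) = 0.42103265
d2 = d1 - sigma * sqrt(T) = 0.05333712
exp(-rT) = 0.97824024; exp(-qT) = 0.98955493
P = K * exp(-rT) * N(-d2) - S_0 * exp(-qT) * N(-d1)
N(-d1) = 0.33686562; N(-d2) = 0.47873165
P = 0.8900 * 0.97824024 * 0.47873165 - 0.9600 * 0.98955493 * 0.33686562 = 0.0968

Answer: Price = 0.0968


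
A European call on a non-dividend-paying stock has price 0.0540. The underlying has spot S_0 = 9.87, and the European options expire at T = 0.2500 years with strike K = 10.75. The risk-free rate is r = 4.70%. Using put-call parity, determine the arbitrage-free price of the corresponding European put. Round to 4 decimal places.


Put-call parity: C - P = S_0 * exp(-qT) - K * exp(-rT).
S_0 * exp(-qT) = 9.8700 * 1.00000000 = 9.87000000
K * exp(-rT) = 10.7500 * 0.98831876 = 10.62442669
P = C - S*exp(-qT) + K*exp(-rT)
P = 0.0540 - 9.87000000 + 10.62442669 = 0.8084

Answer: Put price = 0.8084


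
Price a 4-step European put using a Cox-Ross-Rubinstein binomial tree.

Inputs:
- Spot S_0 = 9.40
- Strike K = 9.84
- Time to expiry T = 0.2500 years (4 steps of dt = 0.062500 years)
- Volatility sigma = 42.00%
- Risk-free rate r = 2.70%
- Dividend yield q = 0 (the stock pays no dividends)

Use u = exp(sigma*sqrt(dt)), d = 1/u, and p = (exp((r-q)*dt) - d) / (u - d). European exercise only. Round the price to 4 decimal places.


Answer: Price = V(0,0) = 1.0173

Derivation:
dt = T/N = 0.062500
u = exp(sigma*sqrt(dt)) = 1.110711; d = 1/u = 0.900325
p = (exp((r-q)*dt) - d) / (u - d) = 0.481802
Discount per step: exp(-r*dt) = 0.998314
Stock lattice S(k, i) with i counting down-moves:
  k=0: S(0,0) = 9.4000
  k=1: S(1,0) = 10.4407; S(1,1) = 8.4631
  k=2: S(2,0) = 11.5966; S(2,1) = 9.4000; S(2,2) = 7.6195
  k=3: S(3,0) = 12.8804; S(3,1) = 10.4407; S(3,2) = 8.4631; S(3,3) = 6.8600
  k=4: S(4,0) = 14.3064; S(4,1) = 11.5966; S(4,2) = 9.4000; S(4,3) = 7.6195; S(4,4) = 6.1762
Terminal payoffs V(N, i) = max(K - S_T, 0):
  V(4,0) = 0.000000; V(4,1) = 0.000000; V(4,2) = 0.440000; V(4,3) = 2.220508; V(4,4) = 3.663760
Backward induction: V(k, i) = exp(-r*dt) * [p * V(k+1, i) + (1-p) * V(k+1, i+1)].
  V(3,0) = exp(-r*dt) * [p*0.000000 + (1-p)*0.000000] = 0.000000
  V(3,1) = exp(-r*dt) * [p*0.000000 + (1-p)*0.440000] = 0.227623
  V(3,2) = exp(-r*dt) * [p*0.440000 + (1-p)*2.220508] = 1.360358
  V(3,3) = exp(-r*dt) * [p*2.220508 + (1-p)*3.663760] = 2.963394
  V(2,0) = exp(-r*dt) * [p*0.000000 + (1-p)*0.227623] = 0.117755
  V(2,1) = exp(-r*dt) * [p*0.227623 + (1-p)*1.360358] = 0.813231
  V(2,2) = exp(-r*dt) * [p*1.360358 + (1-p)*2.963394] = 2.187354
  V(1,0) = exp(-r*dt) * [p*0.117755 + (1-p)*0.813231] = 0.477343
  V(1,1) = exp(-r*dt) * [p*0.813231 + (1-p)*2.187354] = 1.522727
  V(0,0) = exp(-r*dt) * [p*0.477343 + (1-p)*1.522727] = 1.017341
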